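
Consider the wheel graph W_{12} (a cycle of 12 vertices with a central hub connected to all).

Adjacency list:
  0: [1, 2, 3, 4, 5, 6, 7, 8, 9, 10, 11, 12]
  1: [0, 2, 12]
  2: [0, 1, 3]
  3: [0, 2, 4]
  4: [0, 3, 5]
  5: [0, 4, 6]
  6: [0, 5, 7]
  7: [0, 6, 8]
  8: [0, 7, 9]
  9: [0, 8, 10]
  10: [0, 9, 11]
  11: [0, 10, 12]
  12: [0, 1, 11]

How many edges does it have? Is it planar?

Wheel graph W_{12}: 12 cycle edges + 12 spoke edges = 24 edges.
Total vertices: 13.
The graph is planar.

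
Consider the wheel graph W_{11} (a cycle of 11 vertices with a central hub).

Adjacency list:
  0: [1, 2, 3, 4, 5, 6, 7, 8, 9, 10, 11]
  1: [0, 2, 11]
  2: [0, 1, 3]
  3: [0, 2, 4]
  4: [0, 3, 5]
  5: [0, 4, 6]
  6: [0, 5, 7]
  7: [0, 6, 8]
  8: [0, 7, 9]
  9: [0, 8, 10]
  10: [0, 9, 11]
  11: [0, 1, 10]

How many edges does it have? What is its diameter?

Wheel graph W_{11}: 11 cycle edges + 11 spoke edges = 22 edges.
The hub is distance 1 from all cycle vertices. Max distance between cycle vertices through hub is 2.
Diameter = 2.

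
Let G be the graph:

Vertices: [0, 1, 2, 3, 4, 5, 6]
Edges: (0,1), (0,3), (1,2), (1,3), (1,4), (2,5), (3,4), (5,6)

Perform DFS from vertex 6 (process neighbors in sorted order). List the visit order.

DFS from vertex 6 (neighbors processed in ascending order):
Visit order: 6, 5, 2, 1, 0, 3, 4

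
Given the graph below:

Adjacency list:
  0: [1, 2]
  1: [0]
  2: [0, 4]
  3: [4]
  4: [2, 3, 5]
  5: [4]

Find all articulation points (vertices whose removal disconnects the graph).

An articulation point is a vertex whose removal disconnects the graph.
Articulation points: [0, 2, 4]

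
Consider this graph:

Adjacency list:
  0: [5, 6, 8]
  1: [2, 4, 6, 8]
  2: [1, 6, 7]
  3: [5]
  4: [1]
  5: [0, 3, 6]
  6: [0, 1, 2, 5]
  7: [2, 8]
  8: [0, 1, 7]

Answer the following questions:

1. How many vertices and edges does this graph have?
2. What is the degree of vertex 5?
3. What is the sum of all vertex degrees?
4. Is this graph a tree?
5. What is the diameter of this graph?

Count: 9 vertices, 12 edges.
Vertex 5 has neighbors [0, 3, 6], degree = 3.
Handshaking lemma: 2 * 12 = 24.
A tree on 9 vertices has 8 edges. This graph has 12 edges (4 extra). Not a tree.
Diameter (longest shortest path) = 4.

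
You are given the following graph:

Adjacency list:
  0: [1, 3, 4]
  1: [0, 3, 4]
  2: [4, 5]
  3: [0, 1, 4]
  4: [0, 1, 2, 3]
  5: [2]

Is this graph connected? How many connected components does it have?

Checking connectivity: the graph has 1 connected component(s).
All vertices are reachable from each other. The graph IS connected.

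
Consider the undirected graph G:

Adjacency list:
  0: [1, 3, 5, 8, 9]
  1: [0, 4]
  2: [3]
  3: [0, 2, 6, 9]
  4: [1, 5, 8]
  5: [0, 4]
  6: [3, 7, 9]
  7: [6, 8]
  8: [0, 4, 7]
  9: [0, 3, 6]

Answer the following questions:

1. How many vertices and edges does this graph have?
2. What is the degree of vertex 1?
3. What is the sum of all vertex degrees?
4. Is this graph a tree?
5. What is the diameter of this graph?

Count: 10 vertices, 14 edges.
Vertex 1 has neighbors [0, 4], degree = 2.
Handshaking lemma: 2 * 14 = 28.
A tree on 10 vertices has 9 edges. This graph has 14 edges (5 extra). Not a tree.
Diameter (longest shortest path) = 4.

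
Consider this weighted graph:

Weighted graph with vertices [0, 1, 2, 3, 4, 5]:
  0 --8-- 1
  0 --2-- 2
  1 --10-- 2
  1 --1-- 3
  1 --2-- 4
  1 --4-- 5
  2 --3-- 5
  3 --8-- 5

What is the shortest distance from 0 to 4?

Using Dijkstra's algorithm from vertex 0:
Shortest path: 0 -> 1 -> 4
Total weight: 8 + 2 = 10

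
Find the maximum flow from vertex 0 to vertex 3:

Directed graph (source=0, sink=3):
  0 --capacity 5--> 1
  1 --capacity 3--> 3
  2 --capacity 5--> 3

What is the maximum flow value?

Computing max flow:
  Flow on (0->1): 3/5
  Flow on (1->3): 3/3
Maximum flow = 3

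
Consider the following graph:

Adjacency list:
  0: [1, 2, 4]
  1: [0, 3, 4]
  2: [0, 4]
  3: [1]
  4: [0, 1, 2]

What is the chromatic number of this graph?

The graph has a maximum clique of size 3 (lower bound on chromatic number).
A valid 3-coloring: {0: 0, 1: 1, 2: 1, 3: 0, 4: 2}.
Chromatic number = 3.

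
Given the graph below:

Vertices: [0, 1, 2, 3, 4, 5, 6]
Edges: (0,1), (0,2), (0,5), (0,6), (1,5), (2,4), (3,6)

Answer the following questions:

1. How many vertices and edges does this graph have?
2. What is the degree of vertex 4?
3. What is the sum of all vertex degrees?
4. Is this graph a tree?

Count: 7 vertices, 7 edges.
Vertex 4 has neighbors [2], degree = 1.
Handshaking lemma: 2 * 7 = 14.
A tree on 7 vertices has 6 edges. This graph has 7 edges (1 extra). Not a tree.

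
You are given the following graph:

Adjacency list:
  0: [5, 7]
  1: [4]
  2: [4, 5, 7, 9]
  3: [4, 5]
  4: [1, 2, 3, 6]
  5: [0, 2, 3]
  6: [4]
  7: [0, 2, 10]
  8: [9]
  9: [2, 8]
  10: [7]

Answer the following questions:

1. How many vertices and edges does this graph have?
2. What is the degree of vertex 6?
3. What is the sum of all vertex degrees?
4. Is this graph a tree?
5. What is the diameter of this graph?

Count: 11 vertices, 12 edges.
Vertex 6 has neighbors [4], degree = 1.
Handshaking lemma: 2 * 12 = 24.
A tree on 11 vertices has 10 edges. This graph has 12 edges (2 extra). Not a tree.
Diameter (longest shortest path) = 4.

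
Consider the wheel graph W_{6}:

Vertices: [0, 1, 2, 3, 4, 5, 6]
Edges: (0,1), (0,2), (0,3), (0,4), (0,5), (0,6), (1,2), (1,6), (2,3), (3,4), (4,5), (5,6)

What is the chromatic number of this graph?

W_{6} = C_{6} plus a hub adjacent to every cycle vertex.
The outer cycle needs 2 colors (even cycle); the hub is adjacent to all of them so needs a fresh color.
Chromatic number = 2 + 1 = 3.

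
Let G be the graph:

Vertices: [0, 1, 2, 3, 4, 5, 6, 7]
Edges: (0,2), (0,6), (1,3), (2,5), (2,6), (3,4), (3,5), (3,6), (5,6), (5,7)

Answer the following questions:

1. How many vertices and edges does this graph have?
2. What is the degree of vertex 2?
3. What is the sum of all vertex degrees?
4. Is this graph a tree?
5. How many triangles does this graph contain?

Count: 8 vertices, 10 edges.
Vertex 2 has neighbors [0, 5, 6], degree = 3.
Handshaking lemma: 2 * 10 = 20.
A tree on 8 vertices has 7 edges. This graph has 10 edges (3 extra). Not a tree.
Number of triangles = 3.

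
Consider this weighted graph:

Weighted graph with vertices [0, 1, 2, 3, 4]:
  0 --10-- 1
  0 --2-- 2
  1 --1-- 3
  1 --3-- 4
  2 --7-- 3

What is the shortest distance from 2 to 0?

Using Dijkstra's algorithm from vertex 2:
Shortest path: 2 -> 0
Total weight: 2 = 2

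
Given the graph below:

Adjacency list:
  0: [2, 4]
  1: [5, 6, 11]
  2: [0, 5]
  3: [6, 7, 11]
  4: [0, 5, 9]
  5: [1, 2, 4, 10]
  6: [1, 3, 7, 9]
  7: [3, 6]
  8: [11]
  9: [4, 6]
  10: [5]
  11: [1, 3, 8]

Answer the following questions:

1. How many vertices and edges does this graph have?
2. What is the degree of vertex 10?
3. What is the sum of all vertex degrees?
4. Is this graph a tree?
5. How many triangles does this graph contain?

Count: 12 vertices, 15 edges.
Vertex 10 has neighbors [5], degree = 1.
Handshaking lemma: 2 * 15 = 30.
A tree on 12 vertices has 11 edges. This graph has 15 edges (4 extra). Not a tree.
Number of triangles = 1.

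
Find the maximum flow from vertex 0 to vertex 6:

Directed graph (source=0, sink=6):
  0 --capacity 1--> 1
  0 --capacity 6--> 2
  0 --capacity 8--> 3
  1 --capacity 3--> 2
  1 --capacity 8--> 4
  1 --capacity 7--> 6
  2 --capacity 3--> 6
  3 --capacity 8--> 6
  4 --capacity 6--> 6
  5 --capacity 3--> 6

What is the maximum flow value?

Computing max flow:
  Flow on (0->1): 1/1
  Flow on (0->2): 3/6
  Flow on (0->3): 8/8
  Flow on (1->6): 1/7
  Flow on (2->6): 3/3
  Flow on (3->6): 8/8
Maximum flow = 12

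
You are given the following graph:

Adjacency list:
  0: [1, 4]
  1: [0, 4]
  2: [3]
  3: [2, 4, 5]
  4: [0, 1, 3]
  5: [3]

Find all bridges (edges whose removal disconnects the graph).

A bridge is an edge whose removal increases the number of connected components.
Bridges found: (2,3), (3,4), (3,5)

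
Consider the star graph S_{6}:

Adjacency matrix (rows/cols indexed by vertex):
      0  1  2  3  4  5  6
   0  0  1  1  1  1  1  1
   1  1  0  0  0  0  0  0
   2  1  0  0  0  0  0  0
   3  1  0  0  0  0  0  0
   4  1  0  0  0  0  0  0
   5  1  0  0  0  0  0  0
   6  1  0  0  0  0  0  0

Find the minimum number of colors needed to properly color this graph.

S_{6} has one hub adjacent to 6 leaves; leaves are pairwise non-adjacent.
Color the hub 0 and every leaf 1.
Chromatic number = 2.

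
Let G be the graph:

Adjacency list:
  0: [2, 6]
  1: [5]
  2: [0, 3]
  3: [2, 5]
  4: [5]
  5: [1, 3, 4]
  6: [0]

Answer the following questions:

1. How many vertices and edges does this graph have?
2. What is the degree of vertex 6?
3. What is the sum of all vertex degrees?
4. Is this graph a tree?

Count: 7 vertices, 6 edges.
Vertex 6 has neighbors [0], degree = 1.
Handshaking lemma: 2 * 6 = 12.
A graph is a tree iff it is connected and has exactly n-1 edges. This graph is connected (all 7 vertices in one component) and has 7-1 = 6 edges. It is a tree.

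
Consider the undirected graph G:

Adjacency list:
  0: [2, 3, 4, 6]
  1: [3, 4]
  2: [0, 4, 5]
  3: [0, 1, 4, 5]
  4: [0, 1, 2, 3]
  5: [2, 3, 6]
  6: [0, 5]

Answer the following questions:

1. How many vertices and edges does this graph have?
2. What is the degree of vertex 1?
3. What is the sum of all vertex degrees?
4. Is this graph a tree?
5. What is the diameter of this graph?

Count: 7 vertices, 11 edges.
Vertex 1 has neighbors [3, 4], degree = 2.
Handshaking lemma: 2 * 11 = 22.
A tree on 7 vertices has 6 edges. This graph has 11 edges (5 extra). Not a tree.
Diameter (longest shortest path) = 3.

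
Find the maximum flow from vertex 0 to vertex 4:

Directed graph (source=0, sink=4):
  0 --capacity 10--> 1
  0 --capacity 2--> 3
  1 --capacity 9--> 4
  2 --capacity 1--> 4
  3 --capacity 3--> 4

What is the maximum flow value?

Computing max flow:
  Flow on (0->1): 9/10
  Flow on (0->3): 2/2
  Flow on (1->4): 9/9
  Flow on (3->4): 2/3
Maximum flow = 11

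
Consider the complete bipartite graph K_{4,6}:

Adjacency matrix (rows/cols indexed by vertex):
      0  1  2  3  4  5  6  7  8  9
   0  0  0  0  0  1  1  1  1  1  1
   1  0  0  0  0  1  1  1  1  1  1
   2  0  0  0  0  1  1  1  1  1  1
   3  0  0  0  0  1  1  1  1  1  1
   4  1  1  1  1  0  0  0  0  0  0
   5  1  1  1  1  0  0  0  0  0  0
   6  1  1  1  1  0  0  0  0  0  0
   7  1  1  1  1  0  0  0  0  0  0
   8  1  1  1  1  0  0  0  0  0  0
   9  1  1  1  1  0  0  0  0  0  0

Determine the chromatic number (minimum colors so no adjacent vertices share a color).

K_{4,6} is bipartite: vertices split into two independent sets of size 4 and 6.
Color one set 0, the other 1. No adjacent vertices share a color.
Chromatic number = 2.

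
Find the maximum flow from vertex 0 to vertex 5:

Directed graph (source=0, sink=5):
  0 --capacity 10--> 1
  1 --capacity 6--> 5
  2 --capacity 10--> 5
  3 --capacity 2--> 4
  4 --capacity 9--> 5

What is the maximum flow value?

Computing max flow:
  Flow on (0->1): 6/10
  Flow on (1->5): 6/6
Maximum flow = 6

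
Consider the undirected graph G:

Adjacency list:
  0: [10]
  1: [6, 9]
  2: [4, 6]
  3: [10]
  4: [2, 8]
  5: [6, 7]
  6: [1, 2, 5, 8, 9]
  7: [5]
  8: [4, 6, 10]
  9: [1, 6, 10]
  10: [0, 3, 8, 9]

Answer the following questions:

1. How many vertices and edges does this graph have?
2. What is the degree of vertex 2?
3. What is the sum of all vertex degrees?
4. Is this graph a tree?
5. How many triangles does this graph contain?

Count: 11 vertices, 13 edges.
Vertex 2 has neighbors [4, 6], degree = 2.
Handshaking lemma: 2 * 13 = 26.
A tree on 11 vertices has 10 edges. This graph has 13 edges (3 extra). Not a tree.
Number of triangles = 1.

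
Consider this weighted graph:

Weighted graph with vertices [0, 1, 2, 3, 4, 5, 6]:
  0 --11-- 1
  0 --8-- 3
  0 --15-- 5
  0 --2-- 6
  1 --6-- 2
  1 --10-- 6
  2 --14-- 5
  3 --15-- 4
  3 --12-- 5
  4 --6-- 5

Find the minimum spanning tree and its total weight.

Applying Kruskal's algorithm (sort edges by weight, add if no cycle):
  Add (0,6) w=2
  Add (1,2) w=6
  Add (4,5) w=6
  Add (0,3) w=8
  Add (1,6) w=10
  Skip (0,1) w=11 (creates cycle)
  Add (3,5) w=12
  Skip (2,5) w=14 (creates cycle)
  Skip (0,5) w=15 (creates cycle)
  Skip (3,4) w=15 (creates cycle)
MST weight = 44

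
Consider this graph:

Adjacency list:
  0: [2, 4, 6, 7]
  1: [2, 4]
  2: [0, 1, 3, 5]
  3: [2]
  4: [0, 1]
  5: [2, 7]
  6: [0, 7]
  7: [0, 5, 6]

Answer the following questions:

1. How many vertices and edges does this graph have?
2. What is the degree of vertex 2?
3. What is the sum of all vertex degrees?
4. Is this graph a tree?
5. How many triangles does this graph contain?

Count: 8 vertices, 10 edges.
Vertex 2 has neighbors [0, 1, 3, 5], degree = 4.
Handshaking lemma: 2 * 10 = 20.
A tree on 8 vertices has 7 edges. This graph has 10 edges (3 extra). Not a tree.
Number of triangles = 1.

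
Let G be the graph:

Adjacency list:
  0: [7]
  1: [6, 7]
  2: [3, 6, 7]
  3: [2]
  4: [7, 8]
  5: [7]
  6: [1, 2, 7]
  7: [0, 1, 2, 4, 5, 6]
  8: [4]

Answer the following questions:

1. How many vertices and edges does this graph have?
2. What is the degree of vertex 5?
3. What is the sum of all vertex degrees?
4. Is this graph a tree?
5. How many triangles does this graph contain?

Count: 9 vertices, 10 edges.
Vertex 5 has neighbors [7], degree = 1.
Handshaking lemma: 2 * 10 = 20.
A tree on 9 vertices has 8 edges. This graph has 10 edges (2 extra). Not a tree.
Number of triangles = 2.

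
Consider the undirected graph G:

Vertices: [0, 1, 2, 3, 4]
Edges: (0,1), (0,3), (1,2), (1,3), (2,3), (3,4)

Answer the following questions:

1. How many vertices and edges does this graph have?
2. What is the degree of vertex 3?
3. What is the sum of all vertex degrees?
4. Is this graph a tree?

Count: 5 vertices, 6 edges.
Vertex 3 has neighbors [0, 1, 2, 4], degree = 4.
Handshaking lemma: 2 * 6 = 12.
A tree on 5 vertices has 4 edges. This graph has 6 edges (2 extra). Not a tree.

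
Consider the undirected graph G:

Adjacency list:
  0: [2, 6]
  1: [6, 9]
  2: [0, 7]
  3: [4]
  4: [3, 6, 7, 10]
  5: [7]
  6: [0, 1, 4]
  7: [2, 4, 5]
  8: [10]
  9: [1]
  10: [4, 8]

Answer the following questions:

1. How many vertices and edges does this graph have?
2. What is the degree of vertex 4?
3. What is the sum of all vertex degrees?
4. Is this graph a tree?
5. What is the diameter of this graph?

Count: 11 vertices, 11 edges.
Vertex 4 has neighbors [3, 6, 7, 10], degree = 4.
Handshaking lemma: 2 * 11 = 22.
A tree on 11 vertices has 10 edges. This graph has 11 edges (1 extra). Not a tree.
Diameter (longest shortest path) = 5.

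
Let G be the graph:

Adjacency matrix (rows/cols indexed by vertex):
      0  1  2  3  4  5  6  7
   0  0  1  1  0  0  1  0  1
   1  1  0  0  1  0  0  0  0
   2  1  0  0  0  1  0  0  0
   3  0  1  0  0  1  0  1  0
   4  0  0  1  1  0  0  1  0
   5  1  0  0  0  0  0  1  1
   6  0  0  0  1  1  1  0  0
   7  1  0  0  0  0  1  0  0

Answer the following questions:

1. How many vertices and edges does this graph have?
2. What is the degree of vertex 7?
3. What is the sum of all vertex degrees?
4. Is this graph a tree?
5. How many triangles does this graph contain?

Count: 8 vertices, 11 edges.
Vertex 7 has neighbors [0, 5], degree = 2.
Handshaking lemma: 2 * 11 = 22.
A tree on 8 vertices has 7 edges. This graph has 11 edges (4 extra). Not a tree.
Number of triangles = 2.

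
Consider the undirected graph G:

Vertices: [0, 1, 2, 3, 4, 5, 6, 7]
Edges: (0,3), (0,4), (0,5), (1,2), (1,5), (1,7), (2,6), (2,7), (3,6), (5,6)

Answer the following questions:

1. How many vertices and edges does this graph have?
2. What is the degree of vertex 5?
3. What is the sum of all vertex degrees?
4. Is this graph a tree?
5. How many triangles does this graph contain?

Count: 8 vertices, 10 edges.
Vertex 5 has neighbors [0, 1, 6], degree = 3.
Handshaking lemma: 2 * 10 = 20.
A tree on 8 vertices has 7 edges. This graph has 10 edges (3 extra). Not a tree.
Number of triangles = 1.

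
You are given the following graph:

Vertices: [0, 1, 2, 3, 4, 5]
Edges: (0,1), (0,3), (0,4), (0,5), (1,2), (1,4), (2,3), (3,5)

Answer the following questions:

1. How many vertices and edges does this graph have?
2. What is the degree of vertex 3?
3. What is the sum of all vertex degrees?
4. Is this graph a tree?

Count: 6 vertices, 8 edges.
Vertex 3 has neighbors [0, 2, 5], degree = 3.
Handshaking lemma: 2 * 8 = 16.
A tree on 6 vertices has 5 edges. This graph has 8 edges (3 extra). Not a tree.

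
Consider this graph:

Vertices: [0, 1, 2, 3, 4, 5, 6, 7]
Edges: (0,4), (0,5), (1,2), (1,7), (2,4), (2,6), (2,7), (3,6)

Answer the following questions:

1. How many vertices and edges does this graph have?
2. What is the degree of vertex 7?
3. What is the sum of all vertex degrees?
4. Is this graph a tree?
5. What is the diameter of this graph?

Count: 8 vertices, 8 edges.
Vertex 7 has neighbors [1, 2], degree = 2.
Handshaking lemma: 2 * 8 = 16.
A tree on 8 vertices has 7 edges. This graph has 8 edges (1 extra). Not a tree.
Diameter (longest shortest path) = 5.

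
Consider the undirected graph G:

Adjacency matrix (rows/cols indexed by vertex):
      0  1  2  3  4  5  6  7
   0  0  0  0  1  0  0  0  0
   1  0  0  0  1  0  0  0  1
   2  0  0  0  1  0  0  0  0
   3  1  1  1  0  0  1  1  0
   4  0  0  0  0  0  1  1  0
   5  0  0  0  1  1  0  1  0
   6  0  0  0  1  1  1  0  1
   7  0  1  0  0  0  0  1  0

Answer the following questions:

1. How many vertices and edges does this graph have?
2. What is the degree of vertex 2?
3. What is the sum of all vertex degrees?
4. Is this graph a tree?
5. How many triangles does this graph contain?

Count: 8 vertices, 10 edges.
Vertex 2 has neighbors [3], degree = 1.
Handshaking lemma: 2 * 10 = 20.
A tree on 8 vertices has 7 edges. This graph has 10 edges (3 extra). Not a tree.
Number of triangles = 2.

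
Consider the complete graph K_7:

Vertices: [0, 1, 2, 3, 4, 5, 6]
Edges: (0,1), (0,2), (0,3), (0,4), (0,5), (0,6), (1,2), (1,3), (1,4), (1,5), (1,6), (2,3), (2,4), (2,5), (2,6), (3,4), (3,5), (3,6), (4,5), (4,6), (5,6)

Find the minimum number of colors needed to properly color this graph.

In K_7, every vertex is adjacent to every other vertex.
Each vertex needs a unique color.
Chromatic number = 7.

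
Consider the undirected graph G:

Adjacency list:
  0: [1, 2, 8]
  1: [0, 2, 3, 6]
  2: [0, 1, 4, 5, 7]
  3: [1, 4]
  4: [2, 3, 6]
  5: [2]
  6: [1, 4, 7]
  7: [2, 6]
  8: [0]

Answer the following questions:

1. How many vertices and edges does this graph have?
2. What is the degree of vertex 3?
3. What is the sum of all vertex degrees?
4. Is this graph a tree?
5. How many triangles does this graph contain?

Count: 9 vertices, 12 edges.
Vertex 3 has neighbors [1, 4], degree = 2.
Handshaking lemma: 2 * 12 = 24.
A tree on 9 vertices has 8 edges. This graph has 12 edges (4 extra). Not a tree.
Number of triangles = 1.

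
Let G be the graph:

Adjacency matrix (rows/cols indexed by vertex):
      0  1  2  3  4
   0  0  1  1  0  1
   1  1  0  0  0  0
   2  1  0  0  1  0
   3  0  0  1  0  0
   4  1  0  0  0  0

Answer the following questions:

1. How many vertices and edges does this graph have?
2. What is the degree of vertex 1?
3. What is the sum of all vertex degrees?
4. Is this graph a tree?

Count: 5 vertices, 4 edges.
Vertex 1 has neighbors [0], degree = 1.
Handshaking lemma: 2 * 4 = 8.
A graph is a tree iff it is connected and has exactly n-1 edges. This graph is connected (all 5 vertices in one component) and has 5-1 = 4 edges. It is a tree.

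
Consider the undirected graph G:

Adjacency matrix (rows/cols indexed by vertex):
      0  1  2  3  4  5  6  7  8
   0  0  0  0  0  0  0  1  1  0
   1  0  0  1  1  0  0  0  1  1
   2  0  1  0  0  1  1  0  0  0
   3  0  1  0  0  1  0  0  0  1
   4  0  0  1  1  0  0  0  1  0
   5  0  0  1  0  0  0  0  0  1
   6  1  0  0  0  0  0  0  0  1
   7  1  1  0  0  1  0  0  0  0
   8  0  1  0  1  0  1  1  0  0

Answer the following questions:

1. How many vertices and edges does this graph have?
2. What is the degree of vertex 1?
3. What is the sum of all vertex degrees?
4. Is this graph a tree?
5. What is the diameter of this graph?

Count: 9 vertices, 13 edges.
Vertex 1 has neighbors [2, 3, 7, 8], degree = 4.
Handshaking lemma: 2 * 13 = 26.
A tree on 9 vertices has 8 edges. This graph has 13 edges (5 extra). Not a tree.
Diameter (longest shortest path) = 3.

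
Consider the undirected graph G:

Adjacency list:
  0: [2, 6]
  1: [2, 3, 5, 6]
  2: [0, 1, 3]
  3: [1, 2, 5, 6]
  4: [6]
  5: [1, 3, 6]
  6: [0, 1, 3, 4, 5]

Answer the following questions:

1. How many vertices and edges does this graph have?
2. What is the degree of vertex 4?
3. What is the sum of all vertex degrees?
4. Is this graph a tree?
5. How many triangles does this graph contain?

Count: 7 vertices, 11 edges.
Vertex 4 has neighbors [6], degree = 1.
Handshaking lemma: 2 * 11 = 22.
A tree on 7 vertices has 6 edges. This graph has 11 edges (5 extra). Not a tree.
Number of triangles = 5.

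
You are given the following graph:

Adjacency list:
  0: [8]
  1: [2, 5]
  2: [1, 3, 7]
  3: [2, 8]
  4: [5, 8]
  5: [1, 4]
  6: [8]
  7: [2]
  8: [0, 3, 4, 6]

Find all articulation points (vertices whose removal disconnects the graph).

An articulation point is a vertex whose removal disconnects the graph.
Articulation points: [2, 8]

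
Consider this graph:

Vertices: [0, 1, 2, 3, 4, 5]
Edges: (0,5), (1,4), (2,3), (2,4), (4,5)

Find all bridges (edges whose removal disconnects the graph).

A bridge is an edge whose removal increases the number of connected components.
Bridges found: (0,5), (1,4), (2,3), (2,4), (4,5)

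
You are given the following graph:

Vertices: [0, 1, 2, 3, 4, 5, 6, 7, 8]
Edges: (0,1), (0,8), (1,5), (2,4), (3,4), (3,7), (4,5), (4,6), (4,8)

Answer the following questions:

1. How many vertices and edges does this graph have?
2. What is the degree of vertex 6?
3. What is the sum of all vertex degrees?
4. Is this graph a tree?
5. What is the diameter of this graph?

Count: 9 vertices, 9 edges.
Vertex 6 has neighbors [4], degree = 1.
Handshaking lemma: 2 * 9 = 18.
A tree on 9 vertices has 8 edges. This graph has 9 edges (1 extra). Not a tree.
Diameter (longest shortest path) = 4.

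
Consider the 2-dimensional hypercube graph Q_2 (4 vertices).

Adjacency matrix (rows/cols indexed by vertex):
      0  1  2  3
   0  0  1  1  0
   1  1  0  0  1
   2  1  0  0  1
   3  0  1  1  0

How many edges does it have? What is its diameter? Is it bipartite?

The 2-dimensional hypercube Q_2 has 4 vertices and each vertex has degree 2.
Total edges = 4 * 2 / 2 = 4.
Diameter = 2 (max Hamming distance between binary labels).
Hypercubes are bipartite (partition by parity of binary representation).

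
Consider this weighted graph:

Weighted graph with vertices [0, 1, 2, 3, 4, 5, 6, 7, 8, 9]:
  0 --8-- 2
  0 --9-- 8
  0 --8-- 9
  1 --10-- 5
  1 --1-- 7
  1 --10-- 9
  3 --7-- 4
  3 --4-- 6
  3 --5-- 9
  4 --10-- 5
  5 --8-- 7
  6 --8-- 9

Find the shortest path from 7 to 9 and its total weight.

Using Dijkstra's algorithm from vertex 7:
Shortest path: 7 -> 1 -> 9
Total weight: 1 + 10 = 11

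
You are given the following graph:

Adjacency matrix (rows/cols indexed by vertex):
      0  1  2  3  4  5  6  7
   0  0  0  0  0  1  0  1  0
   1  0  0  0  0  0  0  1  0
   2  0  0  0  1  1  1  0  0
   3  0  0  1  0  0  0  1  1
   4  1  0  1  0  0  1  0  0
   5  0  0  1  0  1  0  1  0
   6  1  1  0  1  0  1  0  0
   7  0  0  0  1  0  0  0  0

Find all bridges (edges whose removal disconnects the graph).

A bridge is an edge whose removal increases the number of connected components.
Bridges found: (1,6), (3,7)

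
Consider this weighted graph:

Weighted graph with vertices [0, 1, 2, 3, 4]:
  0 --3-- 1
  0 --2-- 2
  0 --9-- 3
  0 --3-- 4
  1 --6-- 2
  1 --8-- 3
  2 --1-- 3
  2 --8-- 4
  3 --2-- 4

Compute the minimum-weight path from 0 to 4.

Using Dijkstra's algorithm from vertex 0:
Shortest path: 0 -> 4
Total weight: 3 = 3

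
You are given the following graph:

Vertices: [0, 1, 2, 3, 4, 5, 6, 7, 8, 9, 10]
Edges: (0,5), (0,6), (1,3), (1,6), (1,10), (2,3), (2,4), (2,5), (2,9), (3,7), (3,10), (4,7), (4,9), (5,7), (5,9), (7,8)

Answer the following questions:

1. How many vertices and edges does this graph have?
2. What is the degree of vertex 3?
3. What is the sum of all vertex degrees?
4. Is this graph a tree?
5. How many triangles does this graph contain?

Count: 11 vertices, 16 edges.
Vertex 3 has neighbors [1, 2, 7, 10], degree = 4.
Handshaking lemma: 2 * 16 = 32.
A tree on 11 vertices has 10 edges. This graph has 16 edges (6 extra). Not a tree.
Number of triangles = 3.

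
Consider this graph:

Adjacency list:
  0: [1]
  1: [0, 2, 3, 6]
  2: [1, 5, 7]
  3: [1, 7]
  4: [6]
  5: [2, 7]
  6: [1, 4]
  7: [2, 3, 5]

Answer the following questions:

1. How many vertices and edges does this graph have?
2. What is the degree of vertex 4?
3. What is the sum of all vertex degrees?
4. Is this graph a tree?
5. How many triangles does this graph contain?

Count: 8 vertices, 9 edges.
Vertex 4 has neighbors [6], degree = 1.
Handshaking lemma: 2 * 9 = 18.
A tree on 8 vertices has 7 edges. This graph has 9 edges (2 extra). Not a tree.
Number of triangles = 1.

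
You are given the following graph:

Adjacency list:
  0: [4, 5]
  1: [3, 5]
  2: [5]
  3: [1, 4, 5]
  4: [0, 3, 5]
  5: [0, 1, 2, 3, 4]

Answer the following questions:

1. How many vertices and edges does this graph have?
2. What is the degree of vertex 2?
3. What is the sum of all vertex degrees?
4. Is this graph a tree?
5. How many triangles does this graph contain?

Count: 6 vertices, 8 edges.
Vertex 2 has neighbors [5], degree = 1.
Handshaking lemma: 2 * 8 = 16.
A tree on 6 vertices has 5 edges. This graph has 8 edges (3 extra). Not a tree.
Number of triangles = 3.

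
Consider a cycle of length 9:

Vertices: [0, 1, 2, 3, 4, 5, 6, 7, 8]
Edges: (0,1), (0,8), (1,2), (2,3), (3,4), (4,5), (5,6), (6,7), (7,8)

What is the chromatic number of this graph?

This is an odd cycle (C_9). Odd cycles are not bipartite (any 2-coloring forces two adjacent vertices to match), and 3 colors suffice.
Chromatic number = 3.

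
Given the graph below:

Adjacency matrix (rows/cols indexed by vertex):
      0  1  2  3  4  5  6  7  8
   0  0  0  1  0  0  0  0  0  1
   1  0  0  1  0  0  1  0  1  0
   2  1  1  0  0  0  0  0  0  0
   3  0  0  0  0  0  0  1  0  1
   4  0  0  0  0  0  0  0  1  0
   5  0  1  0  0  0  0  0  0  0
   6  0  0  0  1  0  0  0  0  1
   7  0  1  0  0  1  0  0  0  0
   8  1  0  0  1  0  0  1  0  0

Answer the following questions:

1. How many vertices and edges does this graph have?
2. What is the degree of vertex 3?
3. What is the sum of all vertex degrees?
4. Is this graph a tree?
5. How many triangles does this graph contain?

Count: 9 vertices, 9 edges.
Vertex 3 has neighbors [6, 8], degree = 2.
Handshaking lemma: 2 * 9 = 18.
A tree on 9 vertices has 8 edges. This graph has 9 edges (1 extra). Not a tree.
Number of triangles = 1.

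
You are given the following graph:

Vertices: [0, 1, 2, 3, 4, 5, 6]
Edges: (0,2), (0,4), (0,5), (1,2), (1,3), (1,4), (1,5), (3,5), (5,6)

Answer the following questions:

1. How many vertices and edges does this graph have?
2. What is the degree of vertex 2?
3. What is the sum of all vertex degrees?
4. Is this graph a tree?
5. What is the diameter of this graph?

Count: 7 vertices, 9 edges.
Vertex 2 has neighbors [0, 1], degree = 2.
Handshaking lemma: 2 * 9 = 18.
A tree on 7 vertices has 6 edges. This graph has 9 edges (3 extra). Not a tree.
Diameter (longest shortest path) = 3.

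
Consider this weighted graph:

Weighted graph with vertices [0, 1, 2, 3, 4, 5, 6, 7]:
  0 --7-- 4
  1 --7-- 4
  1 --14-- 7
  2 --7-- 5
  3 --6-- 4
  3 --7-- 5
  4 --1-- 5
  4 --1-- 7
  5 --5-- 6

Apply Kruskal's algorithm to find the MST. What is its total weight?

Applying Kruskal's algorithm (sort edges by weight, add if no cycle):
  Add (4,7) w=1
  Add (4,5) w=1
  Add (5,6) w=5
  Add (3,4) w=6
  Add (0,4) w=7
  Add (1,4) w=7
  Add (2,5) w=7
  Skip (3,5) w=7 (creates cycle)
  Skip (1,7) w=14 (creates cycle)
MST weight = 34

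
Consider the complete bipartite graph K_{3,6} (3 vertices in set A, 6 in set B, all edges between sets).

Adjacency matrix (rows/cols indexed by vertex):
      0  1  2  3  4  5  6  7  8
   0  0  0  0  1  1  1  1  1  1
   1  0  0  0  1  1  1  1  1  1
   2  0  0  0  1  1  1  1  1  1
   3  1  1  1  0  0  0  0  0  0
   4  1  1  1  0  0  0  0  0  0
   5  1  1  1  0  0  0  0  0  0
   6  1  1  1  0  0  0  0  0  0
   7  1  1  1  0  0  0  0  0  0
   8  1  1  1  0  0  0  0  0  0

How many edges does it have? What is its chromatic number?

K_{3,6} has 3 * 6 = 18 edges.
Bipartite graphs have chromatic number 2 (color each partition differently).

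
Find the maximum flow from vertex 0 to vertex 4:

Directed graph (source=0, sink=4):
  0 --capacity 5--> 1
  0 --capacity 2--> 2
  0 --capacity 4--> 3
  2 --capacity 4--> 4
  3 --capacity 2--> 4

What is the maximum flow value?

Computing max flow:
  Flow on (0->2): 2/2
  Flow on (0->3): 2/4
  Flow on (2->4): 2/4
  Flow on (3->4): 2/2
Maximum flow = 4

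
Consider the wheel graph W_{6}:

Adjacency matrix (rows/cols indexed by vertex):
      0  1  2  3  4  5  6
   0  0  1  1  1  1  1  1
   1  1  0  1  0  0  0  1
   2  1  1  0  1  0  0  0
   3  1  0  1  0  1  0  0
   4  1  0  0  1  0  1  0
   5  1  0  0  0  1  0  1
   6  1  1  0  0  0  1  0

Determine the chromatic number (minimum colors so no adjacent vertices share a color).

W_{6} = C_{6} plus a hub adjacent to every cycle vertex.
The outer cycle needs 2 colors (even cycle); the hub is adjacent to all of them so needs a fresh color.
Chromatic number = 2 + 1 = 3.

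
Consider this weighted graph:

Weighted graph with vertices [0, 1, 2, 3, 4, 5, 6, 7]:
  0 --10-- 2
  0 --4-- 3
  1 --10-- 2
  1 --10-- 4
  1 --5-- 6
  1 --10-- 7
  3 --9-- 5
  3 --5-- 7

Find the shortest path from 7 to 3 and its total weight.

Using Dijkstra's algorithm from vertex 7:
Shortest path: 7 -> 3
Total weight: 5 = 5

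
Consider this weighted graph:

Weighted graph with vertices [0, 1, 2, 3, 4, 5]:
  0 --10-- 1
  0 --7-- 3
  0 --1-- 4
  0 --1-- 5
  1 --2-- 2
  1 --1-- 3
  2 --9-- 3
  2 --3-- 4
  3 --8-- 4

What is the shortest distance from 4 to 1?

Using Dijkstra's algorithm from vertex 4:
Shortest path: 4 -> 2 -> 1
Total weight: 3 + 2 = 5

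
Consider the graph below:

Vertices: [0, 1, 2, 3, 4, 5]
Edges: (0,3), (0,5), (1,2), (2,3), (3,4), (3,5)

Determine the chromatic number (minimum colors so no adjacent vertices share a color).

The graph has a maximum clique of size 3 (lower bound on chromatic number).
A valid 3-coloring: {0: 1, 1: 0, 2: 1, 3: 0, 4: 1, 5: 2}.
Chromatic number = 3.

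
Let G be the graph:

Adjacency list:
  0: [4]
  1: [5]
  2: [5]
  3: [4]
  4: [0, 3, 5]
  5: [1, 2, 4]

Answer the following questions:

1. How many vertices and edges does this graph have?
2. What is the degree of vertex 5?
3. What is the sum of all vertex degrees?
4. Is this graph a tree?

Count: 6 vertices, 5 edges.
Vertex 5 has neighbors [1, 2, 4], degree = 3.
Handshaking lemma: 2 * 5 = 10.
A graph is a tree iff it is connected and has exactly n-1 edges. This graph is connected (all 6 vertices in one component) and has 6-1 = 5 edges. It is a tree.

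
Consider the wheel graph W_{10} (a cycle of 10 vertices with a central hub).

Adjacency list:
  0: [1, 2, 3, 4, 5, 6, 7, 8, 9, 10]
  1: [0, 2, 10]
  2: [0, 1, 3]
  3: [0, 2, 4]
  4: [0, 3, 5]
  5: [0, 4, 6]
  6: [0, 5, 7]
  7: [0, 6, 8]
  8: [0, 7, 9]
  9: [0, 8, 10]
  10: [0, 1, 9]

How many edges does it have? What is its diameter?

Wheel graph W_{10}: 10 cycle edges + 10 spoke edges = 20 edges.
The hub is distance 1 from all cycle vertices. Max distance between cycle vertices through hub is 2.
Diameter = 2.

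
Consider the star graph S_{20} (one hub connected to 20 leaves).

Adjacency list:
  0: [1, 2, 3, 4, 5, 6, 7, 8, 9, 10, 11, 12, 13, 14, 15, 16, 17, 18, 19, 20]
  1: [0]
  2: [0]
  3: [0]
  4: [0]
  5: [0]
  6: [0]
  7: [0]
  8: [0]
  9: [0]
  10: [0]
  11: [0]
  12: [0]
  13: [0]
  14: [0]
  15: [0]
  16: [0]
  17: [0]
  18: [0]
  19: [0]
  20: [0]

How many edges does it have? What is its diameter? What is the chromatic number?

Star graph S_{20}: the hub connects to all 20 leaves.
Edges = 20.
Diameter = 2 (any leaf to hub is 1, leaf to leaf through hub is 2).
Star graphs are bipartite (hub vs leaves), so chromatic number = 2.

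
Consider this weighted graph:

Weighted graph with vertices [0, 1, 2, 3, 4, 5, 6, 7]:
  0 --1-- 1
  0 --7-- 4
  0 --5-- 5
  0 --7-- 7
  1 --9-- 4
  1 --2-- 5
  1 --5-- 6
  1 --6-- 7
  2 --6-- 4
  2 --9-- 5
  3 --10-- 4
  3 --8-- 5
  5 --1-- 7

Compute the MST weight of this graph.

Applying Kruskal's algorithm (sort edges by weight, add if no cycle):
  Add (0,1) w=1
  Add (5,7) w=1
  Add (1,5) w=2
  Skip (0,5) w=5 (creates cycle)
  Add (1,6) w=5
  Skip (1,7) w=6 (creates cycle)
  Add (2,4) w=6
  Skip (0,7) w=7 (creates cycle)
  Add (0,4) w=7
  Add (3,5) w=8
  Skip (1,4) w=9 (creates cycle)
  Skip (2,5) w=9 (creates cycle)
  Skip (3,4) w=10 (creates cycle)
MST weight = 30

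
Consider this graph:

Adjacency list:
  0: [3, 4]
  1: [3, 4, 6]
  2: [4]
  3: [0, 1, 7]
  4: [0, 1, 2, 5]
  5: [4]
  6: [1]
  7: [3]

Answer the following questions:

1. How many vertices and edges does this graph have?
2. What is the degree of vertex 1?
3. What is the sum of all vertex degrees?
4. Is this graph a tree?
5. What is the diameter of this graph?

Count: 8 vertices, 8 edges.
Vertex 1 has neighbors [3, 4, 6], degree = 3.
Handshaking lemma: 2 * 8 = 16.
A tree on 8 vertices has 7 edges. This graph has 8 edges (1 extra). Not a tree.
Diameter (longest shortest path) = 4.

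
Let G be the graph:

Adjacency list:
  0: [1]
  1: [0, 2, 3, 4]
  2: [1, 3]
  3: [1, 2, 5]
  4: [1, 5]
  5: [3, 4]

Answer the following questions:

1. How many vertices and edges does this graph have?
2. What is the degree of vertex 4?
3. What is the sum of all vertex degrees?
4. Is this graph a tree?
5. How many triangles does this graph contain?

Count: 6 vertices, 7 edges.
Vertex 4 has neighbors [1, 5], degree = 2.
Handshaking lemma: 2 * 7 = 14.
A tree on 6 vertices has 5 edges. This graph has 7 edges (2 extra). Not a tree.
Number of triangles = 1.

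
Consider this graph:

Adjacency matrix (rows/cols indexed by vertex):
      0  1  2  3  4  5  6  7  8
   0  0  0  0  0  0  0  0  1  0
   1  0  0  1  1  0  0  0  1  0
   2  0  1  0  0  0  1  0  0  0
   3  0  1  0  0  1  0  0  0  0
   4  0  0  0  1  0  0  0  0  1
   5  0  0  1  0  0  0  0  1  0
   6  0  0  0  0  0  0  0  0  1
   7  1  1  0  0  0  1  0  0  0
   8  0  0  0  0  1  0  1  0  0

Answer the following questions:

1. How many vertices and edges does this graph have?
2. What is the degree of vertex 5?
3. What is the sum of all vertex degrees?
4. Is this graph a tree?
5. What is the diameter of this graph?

Count: 9 vertices, 9 edges.
Vertex 5 has neighbors [2, 7], degree = 2.
Handshaking lemma: 2 * 9 = 18.
A tree on 9 vertices has 8 edges. This graph has 9 edges (1 extra). Not a tree.
Diameter (longest shortest path) = 6.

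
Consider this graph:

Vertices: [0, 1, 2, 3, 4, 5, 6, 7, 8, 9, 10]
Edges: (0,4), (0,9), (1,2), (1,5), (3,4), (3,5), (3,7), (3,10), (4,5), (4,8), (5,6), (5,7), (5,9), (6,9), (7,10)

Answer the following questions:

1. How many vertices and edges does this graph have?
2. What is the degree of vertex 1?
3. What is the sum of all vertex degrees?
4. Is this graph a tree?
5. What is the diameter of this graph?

Count: 11 vertices, 15 edges.
Vertex 1 has neighbors [2, 5], degree = 2.
Handshaking lemma: 2 * 15 = 30.
A tree on 11 vertices has 10 edges. This graph has 15 edges (5 extra). Not a tree.
Diameter (longest shortest path) = 4.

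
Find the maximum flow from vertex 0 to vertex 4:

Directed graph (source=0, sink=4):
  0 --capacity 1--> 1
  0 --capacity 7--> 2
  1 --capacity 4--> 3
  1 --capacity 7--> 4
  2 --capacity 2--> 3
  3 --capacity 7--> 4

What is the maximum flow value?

Computing max flow:
  Flow on (0->1): 1/1
  Flow on (0->2): 2/7
  Flow on (1->4): 1/7
  Flow on (2->3): 2/2
  Flow on (3->4): 2/7
Maximum flow = 3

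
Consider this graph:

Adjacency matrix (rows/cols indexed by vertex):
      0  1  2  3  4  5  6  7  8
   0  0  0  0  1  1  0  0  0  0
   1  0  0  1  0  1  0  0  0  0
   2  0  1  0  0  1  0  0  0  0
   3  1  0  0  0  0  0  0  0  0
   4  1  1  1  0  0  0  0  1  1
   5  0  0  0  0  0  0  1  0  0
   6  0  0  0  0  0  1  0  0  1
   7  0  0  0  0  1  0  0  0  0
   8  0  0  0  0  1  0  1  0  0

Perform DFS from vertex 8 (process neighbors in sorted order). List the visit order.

DFS from vertex 8 (neighbors processed in ascending order):
Visit order: 8, 4, 0, 3, 1, 2, 7, 6, 5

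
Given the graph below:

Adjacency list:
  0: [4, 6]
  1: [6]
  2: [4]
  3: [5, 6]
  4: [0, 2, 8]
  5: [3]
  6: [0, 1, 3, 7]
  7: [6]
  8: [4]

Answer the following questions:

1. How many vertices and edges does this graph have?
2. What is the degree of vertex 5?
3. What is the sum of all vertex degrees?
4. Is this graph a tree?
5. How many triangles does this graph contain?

Count: 9 vertices, 8 edges.
Vertex 5 has neighbors [3], degree = 1.
Handshaking lemma: 2 * 8 = 16.
A graph is a tree iff it is connected and has exactly n-1 edges. This graph is connected (all 9 vertices in one component) and has 9-1 = 8 edges. It is a tree.
Number of triangles = 0.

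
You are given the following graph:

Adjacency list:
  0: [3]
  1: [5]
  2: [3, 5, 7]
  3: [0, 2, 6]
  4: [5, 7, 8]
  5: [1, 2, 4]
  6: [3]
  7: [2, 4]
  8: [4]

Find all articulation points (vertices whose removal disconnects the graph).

An articulation point is a vertex whose removal disconnects the graph.
Articulation points: [2, 3, 4, 5]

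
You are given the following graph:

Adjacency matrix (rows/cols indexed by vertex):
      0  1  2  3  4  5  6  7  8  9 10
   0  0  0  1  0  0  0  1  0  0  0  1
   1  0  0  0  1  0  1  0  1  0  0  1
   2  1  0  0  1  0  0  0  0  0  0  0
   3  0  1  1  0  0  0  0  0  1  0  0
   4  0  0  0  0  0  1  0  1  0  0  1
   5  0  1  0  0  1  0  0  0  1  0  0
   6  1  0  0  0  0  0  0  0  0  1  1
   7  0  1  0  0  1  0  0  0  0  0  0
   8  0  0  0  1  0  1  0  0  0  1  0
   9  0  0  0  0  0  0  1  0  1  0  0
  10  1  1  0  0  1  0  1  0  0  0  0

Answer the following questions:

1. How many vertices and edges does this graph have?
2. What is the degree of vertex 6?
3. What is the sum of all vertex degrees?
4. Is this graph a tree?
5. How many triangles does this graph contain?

Count: 11 vertices, 16 edges.
Vertex 6 has neighbors [0, 9, 10], degree = 3.
Handshaking lemma: 2 * 16 = 32.
A tree on 11 vertices has 10 edges. This graph has 16 edges (6 extra). Not a tree.
Number of triangles = 1.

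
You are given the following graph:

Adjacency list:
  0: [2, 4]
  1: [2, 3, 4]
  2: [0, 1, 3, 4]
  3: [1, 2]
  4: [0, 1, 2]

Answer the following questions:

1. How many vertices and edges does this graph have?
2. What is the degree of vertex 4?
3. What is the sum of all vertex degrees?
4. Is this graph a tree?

Count: 5 vertices, 7 edges.
Vertex 4 has neighbors [0, 1, 2], degree = 3.
Handshaking lemma: 2 * 7 = 14.
A tree on 5 vertices has 4 edges. This graph has 7 edges (3 extra). Not a tree.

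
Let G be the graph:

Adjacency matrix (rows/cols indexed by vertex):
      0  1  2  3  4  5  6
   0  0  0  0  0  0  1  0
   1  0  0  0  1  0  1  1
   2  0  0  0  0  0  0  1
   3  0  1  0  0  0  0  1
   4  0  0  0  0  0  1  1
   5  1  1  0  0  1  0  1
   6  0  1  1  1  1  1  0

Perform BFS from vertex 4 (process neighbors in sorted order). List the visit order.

BFS from vertex 4 (neighbors processed in ascending order):
Visit order: 4, 5, 6, 0, 1, 2, 3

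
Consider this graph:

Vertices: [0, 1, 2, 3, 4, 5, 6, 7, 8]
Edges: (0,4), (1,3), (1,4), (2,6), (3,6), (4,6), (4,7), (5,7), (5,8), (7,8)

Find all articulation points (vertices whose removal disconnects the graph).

An articulation point is a vertex whose removal disconnects the graph.
Articulation points: [4, 6, 7]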